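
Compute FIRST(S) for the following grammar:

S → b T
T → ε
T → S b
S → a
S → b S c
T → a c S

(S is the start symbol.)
{ 'a', 'b' }

To compute FIRST(S), examine every production with S on the left-hand side, reading each right-hand side left to right until a non-nullable symbol is reached.

From S → b T:
  - b is a terminal: add 'b' and stop
From S → a:
  - a is a terminal: add 'a' and stop
From S → b S c:
  - b is a terminal: add 'b' and stop

Collecting: FIRST(S) = { 'a', 'b' }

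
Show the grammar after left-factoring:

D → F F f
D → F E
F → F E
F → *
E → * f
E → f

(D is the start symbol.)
D → F D'
D' → F f
D' → E
F → F E
F → *
E → * f
E → f

Left-factoring transforms A → αβ₁ | αβ₂ into A → αA' and A' → β₁ | β₂
(α is the longest common prefix among the alternatives). Repeat until
no nonterminal has two alternatives with a common prefix.

Round 1: D has alternatives sharing prefix 'F'. Introduce D': D → F D'
  Add: D' → F f
  Add: D' → E

No remaining common prefixes — done.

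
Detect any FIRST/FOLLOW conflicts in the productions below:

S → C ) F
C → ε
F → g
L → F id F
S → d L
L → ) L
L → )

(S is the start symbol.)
A FIRST/FOLLOW conflict occurs when a non-terminal N has a nullable alternative N → β (β ⇒* ε) and another alternative N → α with FIRST(α) ∩ FOLLOW(N) ≠ ∅: on such a lookahead the parser cannot decide between expanding α and letting N vanish via β.

Nullable non-terminals: C.
C has a nullable alternative but only one production, so nothing to check.

F, L, S have no nullable alternative, so no FIRST/FOLLOW check is needed there.

No FIRST/FOLLOW conflicts found.

Answer: No FIRST/FOLLOW conflicts.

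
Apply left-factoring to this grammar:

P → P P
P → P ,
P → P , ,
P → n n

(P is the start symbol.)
Left-factoring transforms A → αβ₁ | αβ₂ into A → αA' and A' → β₁ | β₂
(α is the longest common prefix among the alternatives). Repeat until
no nonterminal has two alternatives with a common prefix.

Round 1: P has alternatives sharing prefix 'P'. Introduce P': P → P P'
  Add: P' → P
  Add: P' → ,
  Add: P' → , ,

Round 2: P' has alternatives sharing prefix ','. Introduce P'': P' → , P''
  Add: P'' → ε
  Add: P'' → ,

No remaining common prefixes — done.

Resulting grammar:
P → P P'
P' → P
P' → , P''
P'' → ε
P'' → ,
P → n n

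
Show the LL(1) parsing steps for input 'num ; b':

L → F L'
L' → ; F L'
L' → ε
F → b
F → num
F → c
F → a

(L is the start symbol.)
Stack is shown with the top on the left.

Stack     Input      Action
---------------------------
L $       num ; b $  output L → F L'
F L' $    num ; b $  output F → num
num L' $  num ; b $  match 'num'
L' $      ; b $      output L' → ; F L'
; F L' $  ; b $      match ';'
F L' $    b $        output F → b
b L' $    b $        match 'b'
L' $      $          output L' → ε
$         $          accept

The string is accepted.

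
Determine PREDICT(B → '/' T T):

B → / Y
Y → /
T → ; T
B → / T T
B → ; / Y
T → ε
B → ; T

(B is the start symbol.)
{ '/' }

PREDICT(B → '/' T T) = (FIRST(RHS) \ {ε}) ∪ (FOLLOW(B) if ε ∈ FIRST(RHS), i.e. RHS ⇒* ε)
FIRST('/' T T) = { '/' }
ε ∉ FIRST('/' T T), so FOLLOW(B) is not added.
PREDICT(B → '/' T T) = { '/' }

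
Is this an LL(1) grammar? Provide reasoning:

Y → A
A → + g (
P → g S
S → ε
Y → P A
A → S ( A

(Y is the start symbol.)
Relevant sets:
  FIRST(A) = { '(', '+' }
  FIRST(P) = { 'g' }
  FIRST(S) = { ε }

For Y:
  PREDICT(Y → A) = { '(', '+' }
  PREDICT(Y → P A) = { 'g' }
For A:
  PREDICT(A → '+' g '(') = { '+' }
  PREDICT(A → S '(' A) = { '(' }
P, S have a single production, so nothing to check there.

All predict sets are disjoint. The grammar IS LL(1).

Answer: Yes, the grammar is LL(1).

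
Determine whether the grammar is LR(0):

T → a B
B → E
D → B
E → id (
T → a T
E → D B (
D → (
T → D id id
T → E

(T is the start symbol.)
No. Reduce-reduce conflict: [B → E .] and [T → E .]

Augment with T' → T and build the canonical LR(0) collection (I0 = CLOSURE({[T' → . T]}), then GOTO on every symbol after a dot until no new states appear). It has 17 states:
  I0: { [B → . E], [D → . (], [D → . B], [E → . D B (], [E → . id (], [T → . D id id], [T → . E], [T → . a B], [T → . a T], [T' → . T] }  — shift
  I1: { [D → ( .] }  — reduce
  I2: { [D → B .] }  — reduce
  I3: { [B → . E], [D → . (], [D → . B], [E → . D B (], [E → . id (], [E → D . B (], [T → D . id id] }  — shift
  I4: { [B → E .], [T → E .] }  — 2 reduces
  I5: { [T' → T .] }  — accept
  I6: { [B → . E], [D → . (], [D → . B], [E → . D B (], [E → . id (], [T → . D id id], [T → . E], [T → . a B], [T → . a T], [T → a . B], [T → a . T] }  — shift
  I7: { [E → id . (] }  — shift
  I8: { [E → id ( .] }  — reduce
  I9: { [D → B .], [T → a B .] }  — 2 reduces
  I10: { [T → a T .] }  — reduce
  I11: { [D → B .], [E → D B . (] }  — shift, reduce
  I12: { [B → . E], [D → . (], [D → . B], [E → . D B (], [E → . id (], [E → D . B (] }  — shift
  I13: { [B → E .] }  — reduce
  I14: { [E → id . (], [T → D id . id] }  — shift
  I15: { [T → D id id .] }  — reduce
  I16: { [E → D B ( .] }  — reduce

Conflict in state I4:
  Reduce-reduce conflict: [B → E .] and [T → E .]
So the grammar is NOT LR(0).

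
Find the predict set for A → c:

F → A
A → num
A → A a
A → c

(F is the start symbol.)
PREDICT(A → c) = (FIRST(RHS) \ {ε}) ∪ (FOLLOW(A) if ε ∈ FIRST(RHS), i.e. RHS ⇒* ε)
FIRST(c) = { 'c' }
ε ∉ FIRST(c), so FOLLOW(A) is not added.
PREDICT(A → c) = { 'c' }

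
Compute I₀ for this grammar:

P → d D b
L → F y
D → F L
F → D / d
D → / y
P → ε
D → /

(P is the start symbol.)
First, augment the grammar with P' → P
I₀ = CLOSURE({ [P' → . P] }):
  [P' → . P] has the dot before P: add [P → . d D b], [P → .]
No further items can be added.

I₀ = { [P → . d D b], [P → .], [P' → . P] }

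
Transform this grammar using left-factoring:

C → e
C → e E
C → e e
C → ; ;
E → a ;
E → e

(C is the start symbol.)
Left-factoring transforms A → αβ₁ | αβ₂ into A → αA' and A' → β₁ | β₂
(α is the longest common prefix among the alternatives). Repeat until
no nonterminal has two alternatives with a common prefix.

Round 1: C has alternatives sharing prefix 'e'. Introduce C': C → e C'
  Add: C' → ε
  Add: C' → E
  Add: C' → e

No remaining common prefixes — done.

Resulting grammar:
C → e C'
C' → ε
C' → E
C' → e
C → ; ;
E → a ;
E → e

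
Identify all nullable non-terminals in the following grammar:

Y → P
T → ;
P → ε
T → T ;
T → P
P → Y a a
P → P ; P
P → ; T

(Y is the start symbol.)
ε-productions: P → ε
So P is immediately nullable.
Y → P: every symbol on the right is nullable, so Y is nullable too.
T → P: every symbol on the right is nullable, so T is nullable too.
Every non-terminal is now nullable.
Nullable = { 'P', 'T', 'Y' }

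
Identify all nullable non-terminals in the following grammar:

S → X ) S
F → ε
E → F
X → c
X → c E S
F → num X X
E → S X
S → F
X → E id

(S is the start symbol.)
{ 'E', 'F', 'S' }

A non-terminal is nullable if it can derive ε (the empty string): either it has an ε-production, or it has a production whose right-hand side consists entirely of nullable non-terminals.

ε-productions: F → ε
So F is immediately nullable.
E → F: every symbol on the right is nullable, so E is nullable too.
S → F: every symbol on the right is nullable, so S is nullable too.
No further non-terminal can be added: every production for the remaining non-terminals contains a terminal or a non-nullable non-terminal.
Nullable = { 'E', 'F', 'S' }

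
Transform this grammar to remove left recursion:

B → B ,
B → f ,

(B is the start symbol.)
B → f , B'
B' → , B'
B' → ε

B is directly left-recursive. The standard transformation for
  A → A α₁ | ... | A α_m | β₁ | ... | β_n
is
  A  → β₁ A' | ... | β_n A'
  A' → α₁ A' | ... | α_m A' | ε

B → f , becomes B → f , B'
B → B , becomes B' → , B'
Add B' → ε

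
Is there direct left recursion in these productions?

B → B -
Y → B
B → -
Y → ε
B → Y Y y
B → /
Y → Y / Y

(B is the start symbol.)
Direct left recursion occurs when N → N α for some non-terminal N (the right-hand side begins with the left-hand side itself).

B → B -: LEFT RECURSIVE (starts with B)
Y → B: starts with B
B → -: starts with '-'
Y → ε: starts with ε
B → Y Y y: starts with Y
B → /: starts with '/'
Y → Y / Y: LEFT RECURSIVE (starts with Y)

The grammar has direct left recursion on: B, Y.

Answer: Yes, B, Y are left-recursive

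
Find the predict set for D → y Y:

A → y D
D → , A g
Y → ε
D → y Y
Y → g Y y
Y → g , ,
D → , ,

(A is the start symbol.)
{ 'y' }

PREDICT(D → y Y) = (FIRST(RHS) \ {ε}) ∪ (FOLLOW(D) if ε ∈ FIRST(RHS), i.e. RHS ⇒* ε)
FIRST(y Y) = { 'y' }
ε ∉ FIRST(y Y), so FOLLOW(D) is not added.
PREDICT(D → y Y) = { 'y' }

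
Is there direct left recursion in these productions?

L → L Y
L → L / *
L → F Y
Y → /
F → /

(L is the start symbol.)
Direct left recursion occurs when N → N α for some non-terminal N (the right-hand side begins with the left-hand side itself).

L → L Y: LEFT RECURSIVE (starts with L)
L → L / *: LEFT RECURSIVE (starts with L)
L → F Y: starts with F
Y → /: starts with '/'
F → /: starts with '/'

The grammar has direct left recursion on: L.

Answer: Yes, L is left-recursive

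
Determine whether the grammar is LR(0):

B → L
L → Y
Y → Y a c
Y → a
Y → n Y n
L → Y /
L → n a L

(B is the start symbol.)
A grammar is LR(0) if no state in the canonical LR(0) collection has:
  - both a shift item (dot before a terminal) and a complete item (shift-reduce conflict), or
  - two or more complete items (reduce-reduce conflict; the accept item [B' → B .] counts as a complete item here).

Augment with B' → B and build the canonical LR(0) collection (I0 = CLOSURE({[B' → . B]}), then GOTO on every symbol after a dot until no new states appear). It has 14 states:
  I0: { [B → . L], [B' → . B], [L → . Y /], [L → . Y], [L → . n a L], [Y → . Y a c], [Y → . a], [Y → . n Y n] }  — shift
  I1: { [B' → B .] }  — accept
  I2: { [B → L .] }  — reduce
  I3: { [L → Y . /], [L → Y .], [Y → Y . a c] }  — shift, reduce
  I4: { [Y → a .] }  — reduce
  I5: { [L → n . a L], [Y → . Y a c], [Y → . a], [Y → . n Y n], [Y → n . Y n] }  — shift
  I6: { [Y → Y . a c], [Y → n Y . n] }  — shift
  I7: { [L → . Y /], [L → . Y], [L → . n a L], [L → n a . L], [Y → . Y a c], [Y → . a], [Y → . n Y n], [Y → a .] }  — shift, reduce
  I8: { [Y → . Y a c], [Y → . a], [Y → . n Y n], [Y → n . Y n] }  — shift
  I9: { [L → n a L .] }  — reduce
  I10: { [Y → Y a . c] }  — shift
  I11: { [Y → n Y n .] }  — reduce
  I12: { [Y → Y a c .] }  — reduce
  I13: { [L → Y / .] }  — reduce

Conflict in state I3:
  Shift-reduce conflict between [L → Y .] and [L → Y . /]
So the grammar is NOT LR(0).

Answer: No. Shift-reduce conflict between [L → Y .] and [L → Y . /]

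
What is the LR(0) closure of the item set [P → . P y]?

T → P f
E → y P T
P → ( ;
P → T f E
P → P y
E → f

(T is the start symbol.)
{ [P → . ( ;], [P → . P y], [P → . T f E], [T → . P f] }

Start with: [P → . P y]
  [P → . P y] has the dot before P: add [P → . ( ;], [P → . T f E]
  [P → . T f E] has the dot before T: add [T → . P f]
No further items can be added.

CLOSURE = { [P → . ( ;], [P → . P y], [P → . T f E], [T → . P f] }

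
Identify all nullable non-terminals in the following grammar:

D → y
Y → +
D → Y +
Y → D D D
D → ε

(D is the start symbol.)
{ 'D', 'Y' }

ε-productions: D → ε
So D is immediately nullable.
Y → D D D: every symbol on the right is nullable, so Y is nullable too.
Every non-terminal is now nullable.
Nullable = { 'D', 'Y' }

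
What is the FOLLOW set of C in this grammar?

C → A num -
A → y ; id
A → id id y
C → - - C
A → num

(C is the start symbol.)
To compute FOLLOW(C), find every occurrence of C on a right-hand side N → α C β: add FIRST(β) \ {ε}, and if β is empty or nullable also add FOLLOW(N). Iterate to a fixed point.

C is the start symbol, so $ ∈ FOLLOW(C).
In C → - - C: C is at the end; this adds FOLLOW(C) to itself — nothing new

Taking the union: FOLLOW(C) = { $ }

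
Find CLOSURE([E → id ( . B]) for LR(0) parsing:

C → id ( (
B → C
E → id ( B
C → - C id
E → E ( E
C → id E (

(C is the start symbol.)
To compute CLOSURE, for each item [A → α.Bβ] where B is a non-terminal, add [B → .γ] for all productions B → γ; repeat for the newly added items until nothing changes.

Start with: [E → id ( . B]
  [E → id ( . B] has the dot before B: add [B → . C]
  [B → . C] has the dot before C: add [C → . id ( (], [C → . - C id], [C → . id E (]
No further items can be added.

CLOSURE = { [B → . C], [C → . - C id], [C → . id ( (], [C → . id E (], [E → id ( . B] }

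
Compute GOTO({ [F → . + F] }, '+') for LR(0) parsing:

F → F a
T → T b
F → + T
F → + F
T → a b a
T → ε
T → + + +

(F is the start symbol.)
GOTO(I, '+') = CLOSURE({ [A → αX.β] : [A → α.Xβ] ∈ I, X = '+' })

Items with dot before '+', with the dot advanced:
  [F → . + F] → [F → + . F]
Closure of the advanced items:
  [F → + . F] has the dot before F: add [F → . F a], [F → . + T], [F → . + F]

GOTO = { [F → + . F], [F → . + F], [F → . + T], [F → . F a] }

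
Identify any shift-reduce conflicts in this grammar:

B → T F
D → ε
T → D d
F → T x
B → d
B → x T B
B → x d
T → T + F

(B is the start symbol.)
Yes — I0: [D → .] vs [B → . d]; I3: [D → .] vs [T → T . + F]; I5: [D → .] vs [B → x . d]; I6: [D → .] vs [B → . d]

A shift-reduce conflict occurs when an LR(0) state has both:
  - a complete (reduce) item [A → α .] (dot at the end), and
  - a shift item [B → β . c γ] (dot before a terminal).

Augment with B' → B and build the canonical LR(0) collection (I0 = CLOSURE({[B' → . B]}), then GOTO on every symbol after a dot until no new states appear). It has 15 states:
  I0: { [B → . T F], [B → . d], [B → . x T B], [B → . x d], [B' → . B], [D → .], [T → . D d], [T → . T + F] }  — shift, reduce
  I1: { [B' → B .] }  — accept
  I2: { [T → D . d] }  — shift
  I3: { [B → T . F], [D → .], [F → . T x], [T → . D d], [T → . T + F], [T → T . + F] }  — shift, reduce
  I4: { [B → d .] }  — reduce
  I5: { [B → x . T B], [B → x . d], [D → .], [T → . D d], [T → . T + F] }  — shift, reduce
  I6: { [B → . T F], [B → . d], [B → . x T B], [B → . x d], [B → x T . B], [D → .], [T → . D d], [T → . T + F], [T → T . + F] }  — shift, reduce
  I7: { [B → x d .] }  — reduce
  I8: { [D → .], [F → . T x], [T → . D d], [T → . T + F], [T → T + . F] }  — reduce
  I9: { [B → x T B .] }  — reduce
  I10: { [T → T + F .] }  — reduce
  I11: { [F → T . x], [T → T . + F] }  — shift
  I12: { [F → T x .] }  — reduce
  I13: { [B → T F .] }  — reduce
  I14: { [T → D d .] }  — reduce

I0 contains reduce item [D → .] and shift items [B → . d], [B → . x T B], [B → . x d] — shift-reduce conflict.
I3 contains reduce item [D → .] and shift item [T → T . + F] — shift-reduce conflict.
I5 contains reduce item [D → .] and shift item [B → x . d] — shift-reduce conflict.
I6 contains reduce item [D → .] and shift items [B → . d], [B → . x T B], [B → . x d], [T → T . + F] — shift-reduce conflict.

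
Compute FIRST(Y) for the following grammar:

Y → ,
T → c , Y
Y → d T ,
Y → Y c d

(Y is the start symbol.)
To compute FIRST(Y), examine every production with Y on the left-hand side, reading each right-hand side left to right until a non-nullable symbol is reached.

From Y → ,:
  - ',' is a terminal: add ',' and stop
From Y → d T ,:
  - d is a terminal: add 'd' and stop
From Y → Y c d:
  - Y is the symbol being defined: contributes nothing new
    Y is not nullable, so stop

Collecting: FIRST(Y) = { ',', 'd' }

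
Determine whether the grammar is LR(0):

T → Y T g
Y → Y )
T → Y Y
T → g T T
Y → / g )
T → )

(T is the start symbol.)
A grammar is LR(0) if no state in the canonical LR(0) collection has:
  - both a shift item (dot before a terminal) and a complete item (shift-reduce conflict), or
  - two or more complete items (reduce-reduce conflict; the accept item [T' → T .] counts as a complete item here).

Augment with T' → T and build the canonical LR(0) collection (I0 = CLOSURE({[T' → . T]}), then GOTO on every symbol after a dot until no new states appear). It has 14 states:
  I0: { [T → . )], [T → . Y T g], [T → . Y Y], [T → . g T T], [T' → . T], [Y → . / g )], [Y → . Y )] }  — shift
  I1: { [T → ) .] }  — reduce
  I2: { [Y → / . g )] }  — shift
  I3: { [T' → T .] }  — accept
  I4: { [T → . )], [T → . Y T g], [T → . Y Y], [T → . g T T], [T → Y . T g], [T → Y . Y], [Y → . / g )], [Y → . Y )], [Y → Y . )] }  — shift
  I5: { [T → . )], [T → . Y T g], [T → . Y Y], [T → . g T T], [T → g . T T], [Y → . / g )], [Y → . Y )] }  — shift
  I6: { [T → . )], [T → . Y T g], [T → . Y Y], [T → . g T T], [T → g T . T], [Y → . / g )], [Y → . Y )] }  — shift
  I7: { [T → g T T .] }  — reduce
  I8: { [T → ) .], [Y → Y ) .] }  — 2 reduces
  I9: { [T → Y T . g] }  — shift
  I10: { [T → . )], [T → . Y T g], [T → . Y Y], [T → . g T T], [T → Y . T g], [T → Y . Y], [T → Y Y .], [Y → . / g )], [Y → . Y )], [Y → Y . )] }  — shift, reduce
  I11: { [T → Y T g .] }  — reduce
  I12: { [Y → / g . )] }  — shift
  I13: { [Y → / g ) .] }  — reduce

Conflict in state I8:
  Reduce-reduce conflict: [T → ) .] and [Y → Y ) .]
So the grammar is NOT LR(0).

Answer: No. Reduce-reduce conflict: [T → ) .] and [Y → Y ) .]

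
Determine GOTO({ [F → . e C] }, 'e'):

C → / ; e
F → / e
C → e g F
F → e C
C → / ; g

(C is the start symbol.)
GOTO(I, 'e') = CLOSURE({ [A → αX.β] : [A → α.Xβ] ∈ I, X = 'e' })

Items with dot before 'e', with the dot advanced:
  [F → . e C] → [F → e . C]
Closure of the advanced items:
  [F → e . C] has the dot before C: add [C → . / ; e], [C → . e g F], [C → . / ; g]

GOTO = { [C → . / ; e], [C → . / ; g], [C → . e g F], [F → e . C] }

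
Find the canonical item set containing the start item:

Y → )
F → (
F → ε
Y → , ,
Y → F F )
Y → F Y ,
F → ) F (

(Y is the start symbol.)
First, augment the grammar with Y' → Y
I₀ = CLOSURE({ [Y' → . Y] }):
  [Y' → . Y] has the dot before Y: add [Y → . )], [Y → . , ,], [Y → . F F )], [Y → . F Y ,]
  [Y → . F F )] has the dot before F: add [F → . (], [F → .], [F → . ) F (]
No further items can be added.

I₀ = { [F → . (], [F → . ) F (], [F → .], [Y → . )], [Y → . , ,], [Y → . F F )], [Y → . F Y ,], [Y' → . Y] }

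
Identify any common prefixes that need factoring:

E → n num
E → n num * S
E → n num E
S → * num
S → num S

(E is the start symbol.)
Left-factoring is needed when two productions for the same non-terminal
share a common prefix on the right-hand side.

Productions for E:
  E → n num
  E → n num * S
  E → n num E
Productions for S:
  S → * num
  S → num S

Found common prefix 'n num' in productions for E

Answer: Yes, E has productions with common prefix 'n num'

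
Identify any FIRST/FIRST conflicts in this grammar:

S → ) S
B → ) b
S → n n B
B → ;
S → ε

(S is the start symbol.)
No FIRST/FIRST conflicts.

A FIRST/FIRST conflict occurs when two productions N → α and N → β for the same non-terminal have FIRST(α) ∩ FIRST(β) ≠ ∅ (with ε ∈ FIRST of a nullable right-hand side, so two nullable alternatives also conflict).

Productions for S:
  S → ) S: FIRST = { ')' }
  S → n n B: FIRST = { 'n' }
  S → ε: FIRST = { ε }
Productions for B:
  B → ) b: FIRST = { ')' }
  B → ;: FIRST = { ';' }

All alternatives of each non-terminal have pairwise disjoint FIRST sets.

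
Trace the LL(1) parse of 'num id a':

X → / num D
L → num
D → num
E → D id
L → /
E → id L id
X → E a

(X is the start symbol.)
Stack is shown with the top on the left.

Stack       Input       Action
------------------------------
X $         num id a $  output X → E a
E a $       num id a $  output E → D id
D id a $    num id a $  output D → num
num id a $  num id a $  match 'num'
id a $      id a $      match 'id'
a $         a $         match 'a'
$           $           accept

The string is accepted.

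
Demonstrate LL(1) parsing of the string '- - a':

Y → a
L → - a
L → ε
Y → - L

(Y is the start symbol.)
LL(1) parsing maintains a stack (initially the start symbol over $) and the input. At each step: if the stack top is a terminal, match it against the current input token; if it is a non-terminal N, replace it with the RHS of M[N, lookahead] (the unique production whose predict set contains the lookahead).

Stack is shown with the top on the left.

Stack  Input    Action
----------------------
Y $    - - a $  output Y → - L
- L $  - - a $  match '-'
L $    - a $    output L → - a
- a $  - a $    match '-'
a $    a $      match 'a'
$      $        accept

The string is accepted.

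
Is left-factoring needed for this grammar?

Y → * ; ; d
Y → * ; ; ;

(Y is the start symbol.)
Yes, Y has productions with common prefix '* ; ;'

Left-factoring is needed when two productions for the same non-terminal
share a common prefix on the right-hand side.

Productions for Y:
  Y → * ; ; d
  Y → * ; ; ;

Found common prefix '* ; ;' in productions for Y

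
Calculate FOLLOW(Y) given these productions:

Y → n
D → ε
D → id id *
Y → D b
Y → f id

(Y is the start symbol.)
To compute FOLLOW(Y), find every occurrence of Y on a right-hand side N → α Y β: add FIRST(β) \ {ε}, and if β is empty or nullable also add FOLLOW(N). Iterate to a fixed point.

Y is the start symbol, so $ ∈ FOLLOW(Y).
Y does not occur on any right-hand side.

Taking the union: FOLLOW(Y) = { $ }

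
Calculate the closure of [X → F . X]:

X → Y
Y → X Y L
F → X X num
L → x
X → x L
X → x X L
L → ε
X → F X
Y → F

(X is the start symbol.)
To compute CLOSURE, for each item [A → α.Bβ] where B is a non-terminal, add [B → .γ] for all productions B → γ; repeat for the newly added items until nothing changes.

Start with: [X → F . X]
  [X → F . X] has the dot before X: add [X → . Y], [X → . x L], [X → . x X L], [X → . F X]
  [X → . Y] has the dot before Y: add [Y → . X Y L], [Y → . F]
  [X → . F X] has the dot before F: add [F → . X X num]
No further items can be added.

CLOSURE = { [F → . X X num], [X → . F X], [X → . Y], [X → . x L], [X → . x X L], [X → F . X], [Y → . F], [Y → . X Y L] }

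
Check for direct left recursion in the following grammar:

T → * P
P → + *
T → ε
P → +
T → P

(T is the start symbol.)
T → * P: starts with '*'
P → + *: starts with '+'
T → ε: starts with ε
P → +: starts with '+'
T → P: starts with P

No direct left recursion found.

Answer: No direct left recursion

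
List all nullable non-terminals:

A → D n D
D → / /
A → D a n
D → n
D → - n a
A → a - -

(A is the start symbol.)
None

A non-terminal is nullable if it can derive ε (the empty string): either it has an ε-production, or it has a production whose right-hand side consists entirely of nullable non-terminals.

There are no ε-productions, so no non-terminal can derive ε.
No non-terminals are nullable.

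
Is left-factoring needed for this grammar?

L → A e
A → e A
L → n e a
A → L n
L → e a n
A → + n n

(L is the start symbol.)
No, left-factoring is not needed

Left-factoring is needed when two productions for the same non-terminal
share a common prefix on the right-hand side.

Productions for L:
  L → A e
  L → n e a
  L → e a n
Productions for A:
  A → e A
  A → L n
  A → + n n

No common prefixes found.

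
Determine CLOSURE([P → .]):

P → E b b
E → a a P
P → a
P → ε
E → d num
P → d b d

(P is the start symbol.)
{ [P → .] }

Start with: [P → .]
The dot is at the end, so nothing is added.

CLOSURE = { [P → .] }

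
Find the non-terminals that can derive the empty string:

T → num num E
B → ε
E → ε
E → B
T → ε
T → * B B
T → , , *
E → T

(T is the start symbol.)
A non-terminal is nullable if it can derive ε (the empty string): either it has an ε-production, or it has a production whose right-hand side consists entirely of nullable non-terminals.

ε-productions: B → ε, E → ε, T → ε
So B, E, T are immediately nullable.
Every non-terminal is now nullable.
Nullable = { 'B', 'E', 'T' }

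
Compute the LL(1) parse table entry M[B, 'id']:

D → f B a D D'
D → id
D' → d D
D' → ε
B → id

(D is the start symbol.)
To find M[B, 'id'], we find productions for B where 'id' is in the predict set (PREDICT(N → α) = (FIRST(α) \ {ε}) ∪ (FOLLOW(N) if α ⇒* ε)).

B → id: PREDICT = { 'id' }
  'id' is in predict set, so this production goes in M[B, 'id']

M[B, 'id'] = B → id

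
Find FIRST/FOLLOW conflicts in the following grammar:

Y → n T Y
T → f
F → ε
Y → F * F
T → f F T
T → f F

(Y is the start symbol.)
No FIRST/FOLLOW conflicts.

A FIRST/FOLLOW conflict occurs when a non-terminal N has a nullable alternative N → β (β ⇒* ε) and another alternative N → α with FIRST(α) ∩ FOLLOW(N) ≠ ∅: on such a lookahead the parser cannot decide between expanding α and letting N vanish via β.

Nullable non-terminals: F.
F has a nullable alternative but only one production, so nothing to check.

T, Y have no nullable alternative, so no FIRST/FOLLOW check is needed there.

No FIRST/FOLLOW conflicts found.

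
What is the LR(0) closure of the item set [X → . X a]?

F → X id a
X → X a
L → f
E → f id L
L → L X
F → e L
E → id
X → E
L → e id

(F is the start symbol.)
To compute CLOSURE, for each item [A → α.Bβ] where B is a non-terminal, add [B → .γ] for all productions B → γ; repeat for the newly added items until nothing changes.

Start with: [X → . X a]
  [X → . X a] has the dot before X: add [X → . E]
  [X → . E] has the dot before E: add [E → . f id L], [E → . id]
No further items can be added.

CLOSURE = { [E → . f id L], [E → . id], [X → . E], [X → . X a] }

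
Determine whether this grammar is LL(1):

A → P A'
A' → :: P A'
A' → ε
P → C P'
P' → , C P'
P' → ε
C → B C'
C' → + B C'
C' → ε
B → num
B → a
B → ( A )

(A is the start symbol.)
Yes, the grammar is LL(1).

A grammar is LL(1) if for each non-terminal N with multiple productions, the predict sets of those productions are pairwise disjoint, where PREDICT(N → α) = (FIRST(α) \ {ε}) ∪ (FOLLOW(N) if α ⇒* ε).

Relevant sets:
  FOLLOW(A') = { $, ')' }
  FOLLOW(P') = { $, ')', '::' }
  FOLLOW(C') = { $, ')', ',', '::' }

For A':
  PREDICT(A' → :: P A') = { '::' }
  PREDICT(A' → ε) = { $, ')' }
For P':
  PREDICT(P' → ',' C P') = { ',' }
  PREDICT(P' → ε) = { $, ')', '::' }
For C':
  PREDICT(C' → '+' B C') = { '+' }
  PREDICT(C' → ε) = { $, ')', ',', '::' }
For B:
  PREDICT(B → num) = { 'num' }
  PREDICT(B → a) = { 'a' }
  PREDICT(B → '(' A ')') = { '(' }
A, P, C have a single production, so nothing to check there.

All predict sets are disjoint. The grammar IS LL(1).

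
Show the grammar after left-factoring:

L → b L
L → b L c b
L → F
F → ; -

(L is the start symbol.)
Left-factoring transforms A → αβ₁ | αβ₂ into A → αA' and A' → β₁ | β₂
(α is the longest common prefix among the alternatives). Repeat until
no nonterminal has two alternatives with a common prefix.

Round 1: L has alternatives sharing prefix 'b L'. Introduce L': L → b L L'
  Add: L' → ε
  Add: L' → c b

No remaining common prefixes — done.

Resulting grammar:
L → b L L'
L' → ε
L' → c b
L → F
F → ; -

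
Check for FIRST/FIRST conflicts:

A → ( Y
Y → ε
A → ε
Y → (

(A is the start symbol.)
A FIRST/FIRST conflict occurs when two productions N → α and N → β for the same non-terminal have FIRST(α) ∩ FIRST(β) ≠ ∅ (with ε ∈ FIRST of a nullable right-hand side, so two nullable alternatives also conflict).

Productions for A:
  A → ( Y: FIRST = { '(' }
  A → ε: FIRST = { ε }
Productions for Y:
  Y → ε: FIRST = { ε }
  Y → (: FIRST = { '(' }

All alternatives of each non-terminal have pairwise disjoint FIRST sets.

Answer: No FIRST/FIRST conflicts.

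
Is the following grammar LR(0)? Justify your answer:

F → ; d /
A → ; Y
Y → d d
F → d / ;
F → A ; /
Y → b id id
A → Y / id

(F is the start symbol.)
Yes, the grammar is LR(0)

A grammar is LR(0) if no state in the canonical LR(0) collection has:
  - both a shift item (dot before a terminal) and a complete item (shift-reduce conflict), or
  - two or more complete items (reduce-reduce conflict; the accept item [F' → F .] counts as a complete item here).

Augment with F' → F and build the canonical LR(0) collection (I0 = CLOSURE({[F' → . F]}), then GOTO on every symbol after a dot until no new states appear). It has 19 states:
  I0: { [A → . ; Y], [A → . Y / id], [F → . ; d /], [F → . A ; /], [F → . d / ;], [F' → . F], [Y → . b id id], [Y → . d d] }  — shift
  I1: { [A → ; . Y], [F → ; . d /], [Y → . b id id], [Y → . d d] }  — shift
  I2: { [F → A . ; /] }  — shift
  I3: { [F' → F .] }  — accept
  I4: { [A → Y . / id] }  — shift
  I5: { [Y → b . id id] }  — shift
  I6: { [F → d . / ;], [Y → d . d] }  — shift
  I7: { [F → d / . ;] }  — shift
  I8: { [Y → d d .] }  — reduce
  I9: { [F → d / ; .] }  — reduce
  I10: { [Y → b id . id] }  — shift
  I11: { [Y → b id id .] }  — reduce
  I12: { [A → Y / . id] }  — shift
  I13: { [A → Y / id .] }  — reduce
  I14: { [F → A ; . /] }  — shift
  I15: { [F → A ; / .] }  — reduce
  I16: { [A → ; Y .] }  — reduce
  I17: { [F → ; d . /], [Y → d . d] }  — shift
  I18: { [F → ; d / .] }  — reduce

Every state is either a pure shift/goto state or contains exactly one complete item and nothing to shift — no conflicts. The grammar is LR(0).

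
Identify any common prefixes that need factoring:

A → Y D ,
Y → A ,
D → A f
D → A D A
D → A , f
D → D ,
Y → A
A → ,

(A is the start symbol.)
Yes, Y has productions with common prefix 'A'; D has productions with common prefix 'A'

Left-factoring is needed when two productions for the same non-terminal
share a common prefix on the right-hand side.

Productions for A:
  A → Y D ,
  A → ,
Productions for Y:
  Y → A ,
  Y → A
Productions for D:
  D → A f
  D → A D A
  D → A , f
  D → D ,

Found common prefix 'A' in productions for Y
Found common prefix 'A' in productions for D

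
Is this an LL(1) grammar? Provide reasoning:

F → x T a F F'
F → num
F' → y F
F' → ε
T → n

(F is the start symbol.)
No. Predict set conflict for F': { 'y' }

A grammar is LL(1) if for each non-terminal N with multiple productions, the predict sets of those productions are pairwise disjoint, where PREDICT(N → α) = (FIRST(α) \ {ε}) ∪ (FOLLOW(N) if α ⇒* ε).

Relevant sets:
  FOLLOW(F') = { $, 'y' }

For F:
  PREDICT(F → x T a F F') = { 'x' }
  PREDICT(F → num) = { 'num' }
For F':
  PREDICT(F' → y F) = { 'y' }
  PREDICT(F' → ε) = { $, 'y' }
T has a single production, so nothing to check there.

Conflict found: Predict set conflict for F': { 'y' }
The grammar is NOT LL(1).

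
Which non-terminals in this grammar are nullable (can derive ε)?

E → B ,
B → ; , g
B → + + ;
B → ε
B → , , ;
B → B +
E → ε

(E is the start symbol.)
A non-terminal is nullable if it can derive ε (the empty string): either it has an ε-production, or it has a production whose right-hand side consists entirely of nullable non-terminals.

ε-productions: B → ε, E → ε
So B, E are immediately nullable.
Every non-terminal is now nullable.
Nullable = { 'B', 'E' }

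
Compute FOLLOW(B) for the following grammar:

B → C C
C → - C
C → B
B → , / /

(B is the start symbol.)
B is the start symbol, so $ ∈ FOLLOW(B).
In C → B: B is at the end, add FOLLOW(C)

The FOLLOW sets referred to above (computed the same way, to a fixed point):
  FOLLOW(C) = { $, ',', '-' }

Taking the union: FOLLOW(B) = { $, ',', '-' }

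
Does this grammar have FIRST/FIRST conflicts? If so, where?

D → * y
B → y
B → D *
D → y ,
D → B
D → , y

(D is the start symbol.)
Yes. D → '*' y / D → B on { '*' }; D → y ',' / D → B on { 'y' }; D → B / D → ',' y on { ',' }; B → y / B → D '*' on { 'y' }

A FIRST/FIRST conflict occurs when two productions N → α and N → β for the same non-terminal have FIRST(α) ∩ FIRST(β) ≠ ∅ (with ε ∈ FIRST of a nullable right-hand side, so two nullable alternatives also conflict).

FIRST sets of the non-terminals at (or reachable through a nullable prefix from) the front of some alternative:
  FIRST(B) = { '*', ',', 'y' }
  FIRST(D) = { '*', ',', 'y' }

Productions for D:
  D → * y: FIRST = { '*' }
  D → y ,: FIRST = { 'y' }
  D → B: FIRST = { '*', ',', 'y' }
  D → , y: FIRST = { ',' }
Productions for B:
  B → y: FIRST = { 'y' }
  B → D *: FIRST = { '*', ',', 'y' }

Conflict for D: D → * y and D → B
  Overlap: { '*' }
Conflict for D: D → y , and D → B
  Overlap: { 'y' }
Conflict for D: D → B and D → , y
  Overlap: { ',' }
Conflict for B: B → y and B → D *
  Overlap: { 'y' }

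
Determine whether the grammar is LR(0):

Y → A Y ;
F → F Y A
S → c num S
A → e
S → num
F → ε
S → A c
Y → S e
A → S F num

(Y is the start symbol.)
No. Shift-reduce conflict between [F → .] and [Y → S . e]

A grammar is LR(0) if no state in the canonical LR(0) collection has:
  - both a shift item (dot before a terminal) and a complete item (shift-reduce conflict), or
  - two or more complete items (reduce-reduce conflict; the accept item [Y' → Y .] counts as a complete item here).

Augment with Y' → Y and build the canonical LR(0) collection (I0 = CLOSURE({[Y' → . Y]}), then GOTO on every symbol after a dot until no new states appear). It has 20 states:
  I0: { [A → . S F num], [A → . e], [S → . A c], [S → . c num S], [S → . num], [Y → . A Y ;], [Y → . S e], [Y' → . Y] }  — shift
  I1: { [A → . S F num], [A → . e], [S → . A c], [S → . c num S], [S → . num], [S → A . c], [Y → . A Y ;], [Y → . S e], [Y → A . Y ;] }  — shift
  I2: { [A → S . F num], [F → . F Y A], [F → .], [Y → S . e] }  — shift, reduce
  I3: { [Y' → Y .] }  — accept
  I4: { [S → c . num S] }  — shift
  I5: { [A → e .] }  — reduce
  I6: { [S → num .] }  — reduce
  I7: { [A → . S F num], [A → . e], [S → . A c], [S → . c num S], [S → . num], [S → c num . S] }  — shift
  I8: { [S → A . c] }  — shift
  I9: { [A → S . F num], [F → . F Y A], [F → .], [S → c num S .] }  — 2 reduces
  I10: { [A → . S F num], [A → . e], [A → S F . num], [F → F . Y A], [S → . A c], [S → . c num S], [S → . num], [Y → . A Y ;], [Y → . S e] }  — shift
  I11: { [A → . S F num], [A → . e], [F → F Y . A], [S → . A c], [S → . c num S], [S → . num] }  — shift
  I12: { [A → S F num .], [S → num .] }  — 2 reduces
  I13: { [F → F Y A .], [S → A . c] }  — shift, reduce
  I14: { [A → S . F num], [F → . F Y A], [F → .] }  — reduce
  I15: { [S → A c .] }  — reduce
  I16: { [Y → S e .] }  — reduce
  I17: { [Y → A Y . ;] }  — shift
  I18: { [S → A c .], [S → c . num S] }  — shift, reduce
  I19: { [Y → A Y ; .] }  — reduce

Conflict in state I2:
  Shift-reduce conflict between [F → .] and [Y → S . e]
So the grammar is NOT LR(0).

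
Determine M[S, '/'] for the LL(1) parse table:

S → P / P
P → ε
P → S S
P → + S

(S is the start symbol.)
S → P / P

To find M[S, '/'], we find productions for S where '/' is in the predict set (PREDICT(N → α) = (FIRST(α) \ {ε}) ∪ (FOLLOW(N) if α ⇒* ε)).

Relevant sets:
  FIRST(P) = { '+', '/', ε }

S → P / P: PREDICT = { '+', '/' }
  '/' is in predict set, so this production goes in M[S, '/']

M[S, '/'] = S → P / P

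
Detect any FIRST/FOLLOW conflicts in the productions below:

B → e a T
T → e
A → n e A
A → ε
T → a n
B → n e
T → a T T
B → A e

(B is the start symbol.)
No FIRST/FOLLOW conflicts.

A FIRST/FOLLOW conflict occurs when a non-terminal N has a nullable alternative N → β (β ⇒* ε) and another alternative N → α with FIRST(α) ∩ FOLLOW(N) ≠ ∅: on such a lookahead the parser cannot decide between expanding α and letting N vanish via β.

Nullable non-terminals: A.

A: nullable alternative(s) A → ε; FOLLOW(A) = { 'e' }
  A → n e A: FIRST \ {ε} = { 'n' } — disjoint from FOLLOW(A)
  A → ε: FIRST \ {ε} = { } — this is the only nullable alternative, skip

B, T have no nullable alternative, so no FIRST/FOLLOW check is needed there.

No FIRST/FOLLOW conflicts found.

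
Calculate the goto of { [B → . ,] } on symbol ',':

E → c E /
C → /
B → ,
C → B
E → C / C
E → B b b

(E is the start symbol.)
GOTO(I, ',') = CLOSURE({ [A → αX.β] : [A → α.Xβ] ∈ I, X = ',' })

Items with dot before ',', with the dot advanced:
  [B → . ,] → [B → , .]
Closure adds nothing (no advanced item has the dot before a non-terminal).

GOTO = { [B → , .] }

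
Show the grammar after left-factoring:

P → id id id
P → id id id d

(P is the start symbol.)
Left-factoring transforms A → αβ₁ | αβ₂ into A → αA' and A' → β₁ | β₂
(α is the longest common prefix among the alternatives). Repeat until
no nonterminal has two alternatives with a common prefix.

Round 1: P has alternatives sharing prefix 'id id id'. Introduce P': P → id id id P'
  Add: P' → ε
  Add: P' → d

No remaining common prefixes — done.

Resulting grammar:
P → id id id P'
P' → ε
P' → d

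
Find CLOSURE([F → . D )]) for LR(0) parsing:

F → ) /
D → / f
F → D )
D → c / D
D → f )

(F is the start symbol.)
{ [D → . / f], [D → . c / D], [D → . f )], [F → . D )] }

Start with: [F → . D )]
  [F → . D )] has the dot before D: add [D → . / f], [D → . c / D], [D → . f )]
No further items can be added.

CLOSURE = { [D → . / f], [D → . c / D], [D → . f )], [F → . D )] }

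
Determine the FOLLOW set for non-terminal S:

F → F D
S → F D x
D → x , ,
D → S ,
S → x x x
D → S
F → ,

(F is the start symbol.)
In D → S ,: S is followed by ',', add FIRST(',') \ {ε} = { ',' }
In D → S: S is at the end, add FOLLOW(D)

The FOLLOW sets referred to above (computed the same way, to a fixed point):
  FOLLOW(D) = { $, ',', 'x' }

Taking the union: FOLLOW(S) = { $, ',', 'x' }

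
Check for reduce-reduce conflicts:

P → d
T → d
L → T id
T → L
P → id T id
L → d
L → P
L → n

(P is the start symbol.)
Yes — I7: [L → d .] vs [P → d .]; I9: [L → T id .] vs [P → id T id .]

A reduce-reduce conflict occurs when an LR(0) state has two complete items [A → α .] and [B → β .] — both call for a reduction, and with no lookahead the parser cannot choose between them.

Augment with P' → P and build the canonical LR(0) collection (I0 = CLOSURE({[P' → . P]}), then GOTO on every symbol after a dot until no new states appear). It has 10 states:
  I0: { [P → . d], [P → . id T id], [P' → . P] }  — shift
  I1: { [P' → P .] }  — accept
  I2: { [P → d .] }  — reduce
  I3: { [L → . P], [L → . T id], [L → . d], [L → . n], [P → . d], [P → . id T id], [P → id . T id], [T → . L], [T → . d] }  — shift
  I4: { [T → L .] }  — reduce
  I5: { [L → P .] }  — reduce
  I6: { [L → T . id], [P → id T . id] }  — shift
  I7: { [L → d .], [P → d .], [T → d .] }  — 3 reduces
  I8: { [L → n .] }  — reduce
  I9: { [L → T id .], [P → id T id .] }  — 2 reduces

I7 contains complete items [L → d .], [P → d .], [T → d .] — reduce-reduce conflict.
I9 contains complete items [L → T id .], [P → id T id .] — reduce-reduce conflict.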